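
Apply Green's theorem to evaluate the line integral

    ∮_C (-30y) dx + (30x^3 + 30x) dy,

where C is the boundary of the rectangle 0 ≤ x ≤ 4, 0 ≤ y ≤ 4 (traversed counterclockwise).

Green's theorem converts the closed line integral into a double integral over the enclosed region D:

    ∮_C P dx + Q dy = ∬_D (∂Q/∂x - ∂P/∂y) dA.

Here P = -30y, Q = 30x^3 + 30x, so

    ∂Q/∂x = 90x^2 + 30,    ∂P/∂y = -30,
    ∂Q/∂x - ∂P/∂y = 90x^2 + 60.

D is the region 0 ≤ x ≤ 4, 0 ≤ y ≤ 4. Evaluating the double integral:

    ∬_D (90x^2 + 60) dA = ∫_0^{4} ∫_0^{4} (90x^2 + 60) dy dx.

Inner (y from 0 to 4): 360x^2 + 240.
Outer (x from 0 to 4): 8640.

Therefore ∮_C P dx + Q dy = 8640.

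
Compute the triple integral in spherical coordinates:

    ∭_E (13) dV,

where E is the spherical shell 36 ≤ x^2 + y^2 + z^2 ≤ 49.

In spherical coordinates, x = ρ sin(φ) cos(θ), y = ρ sin(φ) sin(θ), z = ρ cos(φ), and dV = ρ^2 sin(φ) dρ dφ dθ.

The integrand becomes 13, so

    ∭_E (13) dV = ∫_{0}^{2π} ∫_{0}^{π} ∫_{6}^{7} (13) · ρ^2 sin(φ) dρ dφ dθ.

Inner (ρ): 1651sin(φ)/3.
Middle (φ): 3302/3.
Outer (θ): 6604π/3.

Therefore the triple integral equals 6604π/3.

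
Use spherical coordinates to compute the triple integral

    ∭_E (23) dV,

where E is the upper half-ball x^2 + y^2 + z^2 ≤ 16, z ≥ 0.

In spherical coordinates, x = ρ sin(φ) cos(θ), y = ρ sin(φ) sin(θ), z = ρ cos(φ), and dV = ρ^2 sin(φ) dρ dφ dθ.

The integrand becomes 23, so

    ∭_E (23) dV = ∫_{0}^{2π} ∫_{0}^{π/2} ∫_{0}^{4} (23) · ρ^2 sin(φ) dρ dφ dθ.

Inner (ρ): 1472sin(φ)/3.
Middle (φ): 1472/3.
Outer (θ): 2944π/3.

Therefore the triple integral equals 2944π/3.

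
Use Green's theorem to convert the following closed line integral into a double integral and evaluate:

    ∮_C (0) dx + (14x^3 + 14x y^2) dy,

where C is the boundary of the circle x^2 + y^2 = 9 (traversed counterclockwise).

Green's theorem converts the closed line integral into a double integral over the enclosed region D:

    ∮_C P dx + Q dy = ∬_D (∂Q/∂x - ∂P/∂y) dA.

Here P = 0, Q = 14x^3 + 14x y^2, so

    ∂Q/∂x = 42x^2 + 14y^2,    ∂P/∂y = 0,
    ∂Q/∂x - ∂P/∂y = 42x^2 + 14y^2.

D is the region x^2 + y^2 ≤ 9. Evaluating the double integral:

In polar coordinates (x = r cos θ, y = r sin θ, dA = r dr dθ) the integrand becomes 14r^2(cos(2θ) + 2), so

    ∬_D (42x^2 + 14y^2) dA = ∫_0^{2π} ∫_0^{3} (14r^2(cos(2θ) + 2)) · r dr dθ.

Inner (r from 0 to 3): 1701/2 - 567sin(θ)^2.
Outer (θ from 0 to 2π): 1134π.

Therefore ∮_C P dx + Q dy = 1134π.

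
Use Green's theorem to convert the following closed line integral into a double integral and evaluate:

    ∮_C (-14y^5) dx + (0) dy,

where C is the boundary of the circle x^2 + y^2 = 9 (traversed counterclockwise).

Green's theorem converts the closed line integral into a double integral over the enclosed region D:

    ∮_C P dx + Q dy = ∬_D (∂Q/∂x - ∂P/∂y) dA.

Here P = -14y^5, Q = 0, so

    ∂Q/∂x = 0,    ∂P/∂y = -70y^4,
    ∂Q/∂x - ∂P/∂y = 70y^4.

D is the region x^2 + y^2 ≤ 9. Evaluating the double integral:

In polar coordinates (x = r cos θ, y = r sin θ, dA = r dr dθ) the integrand becomes 70r^4sin(θ)^4, so

    ∬_D (70y^4) dA = ∫_0^{2π} ∫_0^{3} (70r^4sin(θ)^4) · r dr dθ.

Inner (r from 0 to 3): 8505sin(θ)^4.
Outer (θ from 0 to 2π): 25515π/4.

Therefore ∮_C P dx + Q dy = 25515π/4.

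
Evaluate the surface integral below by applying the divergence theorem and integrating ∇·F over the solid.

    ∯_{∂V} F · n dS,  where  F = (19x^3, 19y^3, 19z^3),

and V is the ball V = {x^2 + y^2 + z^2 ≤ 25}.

By the divergence theorem,

    ∯_{∂V} F · n dS = ∭_V (∇ · F) dV.

Compute the divergence:
    ∇ · F = ∂F_x/∂x + ∂F_y/∂y + ∂F_z/∂z = 57x^2 + 57y^2 + 57z^2.

In spherical coordinates, x = ρ sin(φ) cos(θ), y = ρ sin(φ) sin(θ), z = ρ cos(φ), dV = ρ^2 sin(φ) dρ dφ dθ, with 0 ≤ ρ ≤ 5, 0 ≤ φ ≤ π, 0 ≤ θ ≤ 2π.

The integrand, after substitution and multiplying by the volume element, becomes (57ρ^2) · ρ^2 sin(φ), so

    ∭_V (∇·F) dV = ∫_0^{2π} ∫_0^{π} ∫_0^{5} (57ρ^2) · ρ^2 sin(φ) dρ dφ dθ.

Inner (ρ from 0 to 5): 35625sin(φ).
Middle (φ from 0 to π): 71250.
Outer (θ from 0 to 2π): 142500π.

Therefore ∯_{∂V} F · n dS = 142500π.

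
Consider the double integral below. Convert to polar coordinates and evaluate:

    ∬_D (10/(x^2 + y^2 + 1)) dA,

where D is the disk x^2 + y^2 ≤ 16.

The region D is 0 ≤ r ≤ 4, 0 ≤ θ ≤ 2π in polar coordinates, where x = r cos(θ), y = r sin(θ), and dA = r dr dθ.

Under the substitution, the integrand becomes 10/(r^2 + 1), so

    ∬_D (10/(x^2 + y^2 + 1)) dA = ∫_{0}^{2π} ∫_{0}^{4} (10/(r^2 + 1)) · r dr dθ.

Inner integral (in r): ∫_{0}^{4} (10/(r^2 + 1)) · r dr = log(1419857).

Outer integral (in θ): ∫_{0}^{2π} (log(1419857)) dθ = 10π log(17).

Therefore ∬_D (10/(x^2 + y^2 + 1)) dA = 10π log(17).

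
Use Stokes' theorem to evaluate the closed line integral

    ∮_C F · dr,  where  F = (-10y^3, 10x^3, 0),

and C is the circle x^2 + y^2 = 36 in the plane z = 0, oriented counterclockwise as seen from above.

Let S be the flat disk x^2 + y^2 ≤ 36 in the plane z = 0, with upward unit normal n̂ = ẑ. By Stokes' theorem,

    ∮_C F · dr = ∬_S (∇ × F) · n̂ dS = ∬_D (curl F)_z dA,

where D is the disk x^2 + y^2 ≤ 36.

Compute the curl of F = (-10y^3, 10x^3, 0):
    (∇ × F)_x = ∂F_z/∂y - ∂F_y/∂z = 0,
    (∇ × F)_y = ∂F_x/∂z - ∂F_z/∂x = 0,
    (∇ × F)_z = ∂F_y/∂x - ∂F_x/∂y = 30x^2 + 30y^2.

On z = 0, (curl F)_z = 30x^2 + 30y^2.

Convert to polar (x = r cos θ, y = r sin θ, dA = r dr dθ); the integrand becomes 30r^2, so

    ∬_D (curl F)_z dA = ∫_0^{2π} ∫_0^{6} (30r^2) · r dr dθ.

Inner (r from 0 to 6): 9720.
Outer (θ from 0 to 2π): 19440π.

Therefore ∮_C F · dr = 19440π.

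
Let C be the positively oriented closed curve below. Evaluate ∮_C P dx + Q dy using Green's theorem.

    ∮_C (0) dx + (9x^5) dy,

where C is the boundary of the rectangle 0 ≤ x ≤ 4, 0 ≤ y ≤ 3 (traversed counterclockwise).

Green's theorem converts the closed line integral into a double integral over the enclosed region D:

    ∮_C P dx + Q dy = ∬_D (∂Q/∂x - ∂P/∂y) dA.

Here P = 0, Q = 9x^5, so

    ∂Q/∂x = 45x^4,    ∂P/∂y = 0,
    ∂Q/∂x - ∂P/∂y = 45x^4.

D is the region 0 ≤ x ≤ 4, 0 ≤ y ≤ 3. Evaluating the double integral:

    ∬_D (45x^4) dA = ∫_0^{4} ∫_0^{3} (45x^4) dy dx.

Inner (y from 0 to 3): 135x^4.
Outer (x from 0 to 4): 27648.

Therefore ∮_C P dx + Q dy = 27648.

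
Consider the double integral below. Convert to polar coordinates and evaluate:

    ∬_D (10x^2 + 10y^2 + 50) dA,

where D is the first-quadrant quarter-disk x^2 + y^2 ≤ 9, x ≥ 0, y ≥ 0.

The region D is 0 ≤ r ≤ 3, 0 ≤ θ ≤ π/2 in polar coordinates, where x = r cos(θ), y = r sin(θ), and dA = r dr dθ.

Under the substitution, the integrand becomes 10r^2 + 50, so

    ∬_D (10x^2 + 10y^2 + 50) dA = ∫_{0}^{π/2} ∫_{0}^{3} (10r^2 + 50) · r dr dθ.

Inner integral (in r): ∫_{0}^{3} (10r^2 + 50) · r dr = 855/2.

Outer integral (in θ): ∫_{0}^{π/2} (855/2) dθ = 855π/4.

Therefore ∬_D (10x^2 + 10y^2 + 50) dA = 855π/4.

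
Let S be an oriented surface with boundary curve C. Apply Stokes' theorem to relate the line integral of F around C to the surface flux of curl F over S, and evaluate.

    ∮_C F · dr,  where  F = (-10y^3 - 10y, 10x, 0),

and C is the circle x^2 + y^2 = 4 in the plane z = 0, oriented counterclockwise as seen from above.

Let S be the flat disk x^2 + y^2 ≤ 4 in the plane z = 0, with upward unit normal n̂ = ẑ. By Stokes' theorem,

    ∮_C F · dr = ∬_S (∇ × F) · n̂ dS = ∬_D (curl F)_z dA,

where D is the disk x^2 + y^2 ≤ 4.

Compute the curl of F = (-10y^3 - 10y, 10x, 0):
    (∇ × F)_x = ∂F_z/∂y - ∂F_y/∂z = 0,
    (∇ × F)_y = ∂F_x/∂z - ∂F_z/∂x = 0,
    (∇ × F)_z = ∂F_y/∂x - ∂F_x/∂y = 30y^2 + 20.

On z = 0, (curl F)_z = 30y^2 + 20.

Convert to polar (x = r cos θ, y = r sin θ, dA = r dr dθ); the integrand becomes 30r^2sin(θ)^2 + 20, so

    ∬_D (curl F)_z dA = ∫_0^{2π} ∫_0^{2} (30r^2sin(θ)^2 + 20) · r dr dθ.

Inner (r from 0 to 2): 120sin(θ)^2 + 40.
Outer (θ from 0 to 2π): 200π.

Therefore ∮_C F · dr = 200π.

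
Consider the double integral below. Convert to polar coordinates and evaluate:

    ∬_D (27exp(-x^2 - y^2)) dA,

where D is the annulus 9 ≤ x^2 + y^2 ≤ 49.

The region D is 3 ≤ r ≤ 7, 0 ≤ θ ≤ 2π in polar coordinates, where x = r cos(θ), y = r sin(θ), and dA = r dr dθ.

Under the substitution, the integrand becomes 27exp(-r^2), so

    ∬_D (27exp(-x^2 - y^2)) dA = ∫_{0}^{2π} ∫_{3}^{7} (27exp(-r^2)) · r dr dθ.

Inner integral (in r): ∫_{3}^{7} (27exp(-r^2)) · r dr = -(27 - 27exp(40))exp(-49)/2.

Outer integral (in θ): ∫_{0}^{2π} (-(27 - 27exp(40))exp(-49)/2) dθ = -27π (1 - exp(40))exp(-49).

Therefore ∬_D (27exp(-x^2 - y^2)) dA = -27π (1 - exp(40))exp(-49).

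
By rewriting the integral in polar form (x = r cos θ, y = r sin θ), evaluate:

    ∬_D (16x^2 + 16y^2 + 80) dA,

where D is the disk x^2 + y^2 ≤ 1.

The region D is 0 ≤ r ≤ 1, 0 ≤ θ ≤ 2π in polar coordinates, where x = r cos(θ), y = r sin(θ), and dA = r dr dθ.

Under the substitution, the integrand becomes 16r^2 + 80, so

    ∬_D (16x^2 + 16y^2 + 80) dA = ∫_{0}^{2π} ∫_{0}^{1} (16r^2 + 80) · r dr dθ.

Inner integral (in r): ∫_{0}^{1} (16r^2 + 80) · r dr = 44.

Outer integral (in θ): ∫_{0}^{2π} (44) dθ = 88π.

Therefore ∬_D (16x^2 + 16y^2 + 80) dA = 88π.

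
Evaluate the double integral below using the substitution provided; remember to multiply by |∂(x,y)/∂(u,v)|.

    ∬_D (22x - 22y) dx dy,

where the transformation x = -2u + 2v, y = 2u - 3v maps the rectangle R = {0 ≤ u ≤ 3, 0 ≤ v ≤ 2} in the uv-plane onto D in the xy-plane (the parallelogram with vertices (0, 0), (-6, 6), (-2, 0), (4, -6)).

Compute the Jacobian determinant of (x, y) with respect to (u, v):

    ∂(x,y)/∂(u,v) = | -2  2 | = (-2)(-3) - (2)(2) = 2.
                   | 2  -3 |

Its absolute value is |J| = 2 (the area scaling factor).

Substituting x = -2u + 2v, y = 2u - 3v into the integrand,

    22x - 22y → -88u + 110v,

so the integral becomes

    ∬_R (-88u + 110v) · |J| du dv = ∫_0^3 ∫_0^2 (-176u + 220v) dv du.

Inner (v): 440 - 352u.
Outer (u): -264.

Therefore ∬_D (22x - 22y) dx dy = -264.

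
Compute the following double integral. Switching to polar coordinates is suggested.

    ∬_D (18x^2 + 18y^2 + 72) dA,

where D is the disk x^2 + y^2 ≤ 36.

The region D is 0 ≤ r ≤ 6, 0 ≤ θ ≤ 2π in polar coordinates, where x = r cos(θ), y = r sin(θ), and dA = r dr dθ.

Under the substitution, the integrand becomes 18r^2 + 72, so

    ∬_D (18x^2 + 18y^2 + 72) dA = ∫_{0}^{2π} ∫_{0}^{6} (18r^2 + 72) · r dr dθ.

Inner integral (in r): ∫_{0}^{6} (18r^2 + 72) · r dr = 7128.

Outer integral (in θ): ∫_{0}^{2π} (7128) dθ = 14256π.

Therefore ∬_D (18x^2 + 18y^2 + 72) dA = 14256π.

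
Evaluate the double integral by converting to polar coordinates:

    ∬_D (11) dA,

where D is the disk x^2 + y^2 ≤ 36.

The region D is 0 ≤ r ≤ 6, 0 ≤ θ ≤ 2π in polar coordinates, where x = r cos(θ), y = r sin(θ), and dA = r dr dθ.

Under the substitution, the integrand becomes 11, so

    ∬_D (11) dA = ∫_{0}^{2π} ∫_{0}^{6} (11) · r dr dθ.

Inner integral (in r): ∫_{0}^{6} (11) · r dr = 198.

Outer integral (in θ): ∫_{0}^{2π} (198) dθ = 396π.

Therefore ∬_D (11) dA = 396π.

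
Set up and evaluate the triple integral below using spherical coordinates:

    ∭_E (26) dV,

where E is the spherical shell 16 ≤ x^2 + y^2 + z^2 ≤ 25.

In spherical coordinates, x = ρ sin(φ) cos(θ), y = ρ sin(φ) sin(θ), z = ρ cos(φ), and dV = ρ^2 sin(φ) dρ dφ dθ.

The integrand becomes 26, so

    ∭_E (26) dV = ∫_{0}^{2π} ∫_{0}^{π} ∫_{4}^{5} (26) · ρ^2 sin(φ) dρ dφ dθ.

Inner (ρ): 1586sin(φ)/3.
Middle (φ): 3172/3.
Outer (θ): 6344π/3.

Therefore the triple integral equals 6344π/3.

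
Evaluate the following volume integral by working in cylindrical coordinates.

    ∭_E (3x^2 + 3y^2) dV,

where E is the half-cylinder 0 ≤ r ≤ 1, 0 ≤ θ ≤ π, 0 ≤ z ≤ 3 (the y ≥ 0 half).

In cylindrical coordinates, x = r cos(θ), y = r sin(θ), z = z, and dV = r dr dθ dz.

The integrand becomes 3r^2, so

    ∭_E (3x^2 + 3y^2) dV = ∫_{0}^{π} ∫_{0}^{1} ∫_{0}^{3} (3r^2) · r dz dr dθ.

Inner (z): 9r^3.
Middle (r from 0 to 1): 9/4.
Outer (θ): 9π/4.

Therefore the triple integral equals 9π/4.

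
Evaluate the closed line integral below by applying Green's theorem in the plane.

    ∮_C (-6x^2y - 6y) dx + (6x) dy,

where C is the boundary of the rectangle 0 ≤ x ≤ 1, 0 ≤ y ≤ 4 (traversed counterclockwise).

Green's theorem converts the closed line integral into a double integral over the enclosed region D:

    ∮_C P dx + Q dy = ∬_D (∂Q/∂x - ∂P/∂y) dA.

Here P = -6x^2y - 6y, Q = 6x, so

    ∂Q/∂x = 6,    ∂P/∂y = -6x^2 - 6,
    ∂Q/∂x - ∂P/∂y = 6x^2 + 12.

D is the region 0 ≤ x ≤ 1, 0 ≤ y ≤ 4. Evaluating the double integral:

    ∬_D (6x^2 + 12) dA = ∫_0^{1} ∫_0^{4} (6x^2 + 12) dy dx.

Inner (y from 0 to 4): 24x^2 + 48.
Outer (x from 0 to 1): 56.

Therefore ∮_C P dx + Q dy = 56.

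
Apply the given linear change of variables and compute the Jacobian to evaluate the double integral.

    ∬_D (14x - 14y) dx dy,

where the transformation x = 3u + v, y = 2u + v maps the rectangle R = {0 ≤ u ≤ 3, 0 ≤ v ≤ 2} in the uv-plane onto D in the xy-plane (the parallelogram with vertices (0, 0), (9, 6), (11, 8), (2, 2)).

Compute the Jacobian determinant of (x, y) with respect to (u, v):

    ∂(x,y)/∂(u,v) = | 3  1 | = (3)(1) - (1)(2) = 1.
                   | 2  1 |

Its absolute value is |J| = 1 (the area scaling factor).

Substituting x = 3u + v, y = 2u + v into the integrand,

    14x - 14y → 14u,

so the integral becomes

    ∬_R (14u) · |J| du dv = ∫_0^3 ∫_0^2 (14u) dv du.

Inner (v): 28u.
Outer (u): 126.

Therefore ∬_D (14x - 14y) dx dy = 126.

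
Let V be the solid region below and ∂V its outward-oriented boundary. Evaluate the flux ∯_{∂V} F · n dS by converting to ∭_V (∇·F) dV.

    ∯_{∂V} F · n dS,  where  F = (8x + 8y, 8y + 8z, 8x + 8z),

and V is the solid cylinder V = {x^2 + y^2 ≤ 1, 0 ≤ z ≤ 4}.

By the divergence theorem,

    ∯_{∂V} F · n dS = ∭_V (∇ · F) dV.

Compute the divergence:
    ∇ · F = ∂F_x/∂x + ∂F_y/∂y + ∂F_z/∂z = 8 + 8 + 8 = 24.

In cylindrical coordinates, x = r cos(θ), y = r sin(θ), z = z, dV = r dr dθ dz, with 0 ≤ r ≤ 1, 0 ≤ θ ≤ 2π, 0 ≤ z ≤ 4.

The integrand, after substitution and multiplying by the volume element, becomes (24) · r, so

    ∭_V (∇·F) dV = ∫_0^{2π} ∫_0^{1} ∫_0^{4} (24) · r dz dr dθ.

Inner (z from 0 to 4): 96r.
Middle (r from 0 to 1): 48.
Outer (θ from 0 to 2π): 96π.

Therefore ∯_{∂V} F · n dS = 96π.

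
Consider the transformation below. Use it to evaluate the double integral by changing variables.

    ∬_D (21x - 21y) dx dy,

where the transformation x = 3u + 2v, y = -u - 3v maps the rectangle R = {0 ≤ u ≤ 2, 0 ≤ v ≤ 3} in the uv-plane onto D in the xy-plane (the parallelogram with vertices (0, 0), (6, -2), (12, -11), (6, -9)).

Compute the Jacobian determinant of (x, y) with respect to (u, v):

    ∂(x,y)/∂(u,v) = | 3  2 | = (3)(-3) - (2)(-1) = -7.
                   | -1  -3 |

Its absolute value is |J| = 7 (the area scaling factor).

Substituting x = 3u + 2v, y = -u - 3v into the integrand,

    21x - 21y → 84u + 105v,

so the integral becomes

    ∬_R (84u + 105v) · |J| du dv = ∫_0^2 ∫_0^3 (588u + 735v) dv du.

Inner (v): 1764u + 6615/2.
Outer (u): 10143.

Therefore ∬_D (21x - 21y) dx dy = 10143.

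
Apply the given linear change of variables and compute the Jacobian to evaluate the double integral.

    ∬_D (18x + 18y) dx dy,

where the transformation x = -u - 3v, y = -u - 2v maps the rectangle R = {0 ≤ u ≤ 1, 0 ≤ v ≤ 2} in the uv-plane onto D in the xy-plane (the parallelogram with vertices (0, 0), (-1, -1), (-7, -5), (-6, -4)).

Compute the Jacobian determinant of (x, y) with respect to (u, v):

    ∂(x,y)/∂(u,v) = | -1  -3 | = (-1)(-2) - (-3)(-1) = -1.
                   | -1  -2 |

Its absolute value is |J| = 1 (the area scaling factor).

Substituting x = -u - 3v, y = -u - 2v into the integrand,

    18x + 18y → -36u - 90v,

so the integral becomes

    ∬_R (-36u - 90v) · |J| du dv = ∫_0^1 ∫_0^2 (-36u - 90v) dv du.

Inner (v): -72u - 180.
Outer (u): -216.

Therefore ∬_D (18x + 18y) dx dy = -216.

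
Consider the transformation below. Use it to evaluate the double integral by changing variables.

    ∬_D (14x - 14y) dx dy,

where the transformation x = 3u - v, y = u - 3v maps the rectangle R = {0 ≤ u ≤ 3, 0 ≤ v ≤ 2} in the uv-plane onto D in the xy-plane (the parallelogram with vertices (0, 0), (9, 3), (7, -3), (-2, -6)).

Compute the Jacobian determinant of (x, y) with respect to (u, v):

    ∂(x,y)/∂(u,v) = | 3  -1 | = (3)(-3) - (-1)(1) = -8.
                   | 1  -3 |

Its absolute value is |J| = 8 (the area scaling factor).

Substituting x = 3u - v, y = u - 3v into the integrand,

    14x - 14y → 28u + 28v,

so the integral becomes

    ∬_R (28u + 28v) · |J| du dv = ∫_0^3 ∫_0^2 (224u + 224v) dv du.

Inner (v): 448u + 448.
Outer (u): 3360.

Therefore ∬_D (14x - 14y) dx dy = 3360.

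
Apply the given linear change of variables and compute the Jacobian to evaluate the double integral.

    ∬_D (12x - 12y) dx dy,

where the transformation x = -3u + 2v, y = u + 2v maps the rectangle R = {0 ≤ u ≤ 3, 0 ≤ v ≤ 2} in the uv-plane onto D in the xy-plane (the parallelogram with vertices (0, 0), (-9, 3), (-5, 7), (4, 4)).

Compute the Jacobian determinant of (x, y) with respect to (u, v):

    ∂(x,y)/∂(u,v) = | -3  2 | = (-3)(2) - (2)(1) = -8.
                   | 1  2 |

Its absolute value is |J| = 8 (the area scaling factor).

Substituting x = -3u + 2v, y = u + 2v into the integrand,

    12x - 12y → -48u,

so the integral becomes

    ∬_R (-48u) · |J| du dv = ∫_0^3 ∫_0^2 (-384u) dv du.

Inner (v): -768u.
Outer (u): -3456.

Therefore ∬_D (12x - 12y) dx dy = -3456.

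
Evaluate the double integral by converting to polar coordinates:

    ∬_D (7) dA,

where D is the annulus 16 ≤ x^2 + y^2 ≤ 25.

The region D is 4 ≤ r ≤ 5, 0 ≤ θ ≤ 2π in polar coordinates, where x = r cos(θ), y = r sin(θ), and dA = r dr dθ.

Under the substitution, the integrand becomes 7, so

    ∬_D (7) dA = ∫_{0}^{2π} ∫_{4}^{5} (7) · r dr dθ.

Inner integral (in r): ∫_{4}^{5} (7) · r dr = 63/2.

Outer integral (in θ): ∫_{0}^{2π} (63/2) dθ = 63π.

Therefore ∬_D (7) dA = 63π.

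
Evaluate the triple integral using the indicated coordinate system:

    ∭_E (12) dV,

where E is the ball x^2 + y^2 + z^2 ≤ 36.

In spherical coordinates, x = ρ sin(φ) cos(θ), y = ρ sin(φ) sin(θ), z = ρ cos(φ), and dV = ρ^2 sin(φ) dρ dφ dθ.

The integrand becomes 12, so

    ∭_E (12) dV = ∫_{0}^{2π} ∫_{0}^{π} ∫_{0}^{6} (12) · ρ^2 sin(φ) dρ dφ dθ.

Inner (ρ): 864sin(φ).
Middle (φ): 1728.
Outer (θ): 3456π.

Therefore the triple integral equals 3456π.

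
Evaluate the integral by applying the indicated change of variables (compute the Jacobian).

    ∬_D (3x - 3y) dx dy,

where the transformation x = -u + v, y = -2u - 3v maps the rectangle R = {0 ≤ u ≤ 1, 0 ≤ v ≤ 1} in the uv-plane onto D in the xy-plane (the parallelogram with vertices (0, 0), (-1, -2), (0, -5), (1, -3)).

Compute the Jacobian determinant of (x, y) with respect to (u, v):

    ∂(x,y)/∂(u,v) = | -1  1 | = (-1)(-3) - (1)(-2) = 5.
                   | -2  -3 |

Its absolute value is |J| = 5 (the area scaling factor).

Substituting x = -u + v, y = -2u - 3v into the integrand,

    3x - 3y → 3u + 12v,

so the integral becomes

    ∬_R (3u + 12v) · |J| du dv = ∫_0^1 ∫_0^1 (15u + 60v) dv du.

Inner (v): 15u + 30.
Outer (u): 75/2.

Therefore ∬_D (3x - 3y) dx dy = 75/2.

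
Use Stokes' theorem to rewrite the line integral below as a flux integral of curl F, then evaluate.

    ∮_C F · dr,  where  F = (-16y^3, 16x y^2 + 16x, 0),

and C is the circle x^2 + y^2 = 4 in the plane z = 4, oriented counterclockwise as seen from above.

Let S be the flat disk x^2 + y^2 ≤ 4 in the plane z = 4, with upward unit normal n̂ = ẑ. By Stokes' theorem,

    ∮_C F · dr = ∬_S (∇ × F) · n̂ dS = ∬_D (curl F)_z dA,

where D is the disk x^2 + y^2 ≤ 4.

Compute the curl of F = (-16y^3, 16x y^2 + 16x, 0):
    (∇ × F)_x = ∂F_z/∂y - ∂F_y/∂z = 0,
    (∇ × F)_y = ∂F_x/∂z - ∂F_z/∂x = 0,
    (∇ × F)_z = ∂F_y/∂x - ∂F_x/∂y = 64y^2 + 16.

On z = 4, (curl F)_z = 64y^2 + 16.

Convert to polar (x = r cos θ, y = r sin θ, dA = r dr dθ); the integrand becomes 64r^2sin(θ)^2 + 16, so

    ∬_D (curl F)_z dA = ∫_0^{2π} ∫_0^{2} (64r^2sin(θ)^2 + 16) · r dr dθ.

Inner (r from 0 to 2): 256sin(θ)^2 + 32.
Outer (θ from 0 to 2π): 320π.

Therefore ∮_C F · dr = 320π.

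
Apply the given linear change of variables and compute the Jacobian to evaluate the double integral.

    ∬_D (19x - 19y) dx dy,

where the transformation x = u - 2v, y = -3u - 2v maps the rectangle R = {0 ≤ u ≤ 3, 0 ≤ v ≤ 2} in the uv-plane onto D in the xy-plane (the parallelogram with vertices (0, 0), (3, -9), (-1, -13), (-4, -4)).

Compute the Jacobian determinant of (x, y) with respect to (u, v):

    ∂(x,y)/∂(u,v) = | 1  -2 | = (1)(-2) - (-2)(-3) = -8.
                   | -3  -2 |

Its absolute value is |J| = 8 (the area scaling factor).

Substituting x = u - 2v, y = -3u - 2v into the integrand,

    19x - 19y → 76u,

so the integral becomes

    ∬_R (76u) · |J| du dv = ∫_0^3 ∫_0^2 (608u) dv du.

Inner (v): 1216u.
Outer (u): 5472.

Therefore ∬_D (19x - 19y) dx dy = 5472.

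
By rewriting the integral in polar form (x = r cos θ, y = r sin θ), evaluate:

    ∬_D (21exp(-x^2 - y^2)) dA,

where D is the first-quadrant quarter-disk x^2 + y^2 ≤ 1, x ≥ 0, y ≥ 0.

The region D is 0 ≤ r ≤ 1, 0 ≤ θ ≤ π/2 in polar coordinates, where x = r cos(θ), y = r sin(θ), and dA = r dr dθ.

Under the substitution, the integrand becomes 21exp(-r^2), so

    ∬_D (21exp(-x^2 - y^2)) dA = ∫_{0}^{π/2} ∫_{0}^{1} (21exp(-r^2)) · r dr dθ.

Inner integral (in r): ∫_{0}^{1} (21exp(-r^2)) · r dr = 21/2 - 21exp(-1)/2.

Outer integral (in θ): ∫_{0}^{π/2} (21/2 - 21exp(-1)/2) dθ = -21π (1 - e)exp(-1)/4.

Therefore ∬_D (21exp(-x^2 - y^2)) dA = -21π (1 - e)exp(-1)/4.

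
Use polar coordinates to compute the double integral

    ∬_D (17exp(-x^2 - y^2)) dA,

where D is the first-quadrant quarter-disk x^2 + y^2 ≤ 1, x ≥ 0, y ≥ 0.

The region D is 0 ≤ r ≤ 1, 0 ≤ θ ≤ π/2 in polar coordinates, where x = r cos(θ), y = r sin(θ), and dA = r dr dθ.

Under the substitution, the integrand becomes 17exp(-r^2), so

    ∬_D (17exp(-x^2 - y^2)) dA = ∫_{0}^{π/2} ∫_{0}^{1} (17exp(-r^2)) · r dr dθ.

Inner integral (in r): ∫_{0}^{1} (17exp(-r^2)) · r dr = 17/2 - 17exp(-1)/2.

Outer integral (in θ): ∫_{0}^{π/2} (17/2 - 17exp(-1)/2) dθ = -17π (1 - e)exp(-1)/4.

Therefore ∬_D (17exp(-x^2 - y^2)) dA = -17π (1 - e)exp(-1)/4.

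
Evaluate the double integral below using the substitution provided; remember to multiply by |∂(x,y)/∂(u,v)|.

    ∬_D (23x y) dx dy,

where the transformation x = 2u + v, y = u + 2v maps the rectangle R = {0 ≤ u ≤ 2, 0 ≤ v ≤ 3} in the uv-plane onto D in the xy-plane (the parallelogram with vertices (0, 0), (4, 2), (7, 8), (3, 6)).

Compute the Jacobian determinant of (x, y) with respect to (u, v):

    ∂(x,y)/∂(u,v) = | 2  1 | = (2)(2) - (1)(1) = 3.
                   | 1  2 |

Its absolute value is |J| = 3 (the area scaling factor).

Substituting x = 2u + v, y = u + 2v into the integrand,

    23x y → 46u^2 + 115u v + 46v^2,

so the integral becomes

    ∬_R (46u^2 + 115u v + 46v^2) · |J| du dv = ∫_0^2 ∫_0^3 (138u^2 + 345u v + 138v^2) dv du.

Inner (v): 414u^2 + 3105u/2 + 1242.
Outer (u): 6693.

Therefore ∬_D (23x y) dx dy = 6693.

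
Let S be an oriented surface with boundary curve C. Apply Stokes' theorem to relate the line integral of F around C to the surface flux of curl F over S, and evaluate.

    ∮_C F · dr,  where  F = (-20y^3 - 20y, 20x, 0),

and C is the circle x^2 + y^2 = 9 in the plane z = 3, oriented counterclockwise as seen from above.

Let S be the flat disk x^2 + y^2 ≤ 9 in the plane z = 3, with upward unit normal n̂ = ẑ. By Stokes' theorem,

    ∮_C F · dr = ∬_S (∇ × F) · n̂ dS = ∬_D (curl F)_z dA,

where D is the disk x^2 + y^2 ≤ 9.

Compute the curl of F = (-20y^3 - 20y, 20x, 0):
    (∇ × F)_x = ∂F_z/∂y - ∂F_y/∂z = 0,
    (∇ × F)_y = ∂F_x/∂z - ∂F_z/∂x = 0,
    (∇ × F)_z = ∂F_y/∂x - ∂F_x/∂y = 60y^2 + 40.

On z = 3, (curl F)_z = 60y^2 + 40.

Convert to polar (x = r cos θ, y = r sin θ, dA = r dr dθ); the integrand becomes 60r^2sin(θ)^2 + 40, so

    ∬_D (curl F)_z dA = ∫_0^{2π} ∫_0^{3} (60r^2sin(θ)^2 + 40) · r dr dθ.

Inner (r from 0 to 3): 1215sin(θ)^2 + 180.
Outer (θ from 0 to 2π): 1575π.

Therefore ∮_C F · dr = 1575π.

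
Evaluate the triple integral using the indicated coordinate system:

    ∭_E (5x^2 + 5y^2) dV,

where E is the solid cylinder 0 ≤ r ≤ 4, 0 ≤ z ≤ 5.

In cylindrical coordinates, x = r cos(θ), y = r sin(θ), z = z, and dV = r dr dθ dz.

The integrand becomes 5r^2, so

    ∭_E (5x^2 + 5y^2) dV = ∫_{0}^{2π} ∫_{0}^{4} ∫_{0}^{5} (5r^2) · r dz dr dθ.

Inner (z): 25r^3.
Middle (r from 0 to 4): 1600.
Outer (θ): 3200π.

Therefore the triple integral equals 3200π.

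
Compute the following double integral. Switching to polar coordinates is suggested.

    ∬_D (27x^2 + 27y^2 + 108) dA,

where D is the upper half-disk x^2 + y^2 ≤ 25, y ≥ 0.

The region D is 0 ≤ r ≤ 5, 0 ≤ θ ≤ π in polar coordinates, where x = r cos(θ), y = r sin(θ), and dA = r dr dθ.

Under the substitution, the integrand becomes 27r^2 + 108, so

    ∬_D (27x^2 + 27y^2 + 108) dA = ∫_{0}^{π} ∫_{0}^{5} (27r^2 + 108) · r dr dθ.

Inner integral (in r): ∫_{0}^{5} (27r^2 + 108) · r dr = 22275/4.

Outer integral (in θ): ∫_{0}^{π} (22275/4) dθ = 22275π/4.

Therefore ∬_D (27x^2 + 27y^2 + 108) dA = 22275π/4.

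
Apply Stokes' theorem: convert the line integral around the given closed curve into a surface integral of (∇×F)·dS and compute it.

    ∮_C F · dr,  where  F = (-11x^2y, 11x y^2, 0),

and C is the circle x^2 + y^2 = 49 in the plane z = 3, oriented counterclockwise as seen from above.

Let S be the flat disk x^2 + y^2 ≤ 49 in the plane z = 3, with upward unit normal n̂ = ẑ. By Stokes' theorem,

    ∮_C F · dr = ∬_S (∇ × F) · n̂ dS = ∬_D (curl F)_z dA,

where D is the disk x^2 + y^2 ≤ 49.

Compute the curl of F = (-11x^2y, 11x y^2, 0):
    (∇ × F)_x = ∂F_z/∂y - ∂F_y/∂z = 0,
    (∇ × F)_y = ∂F_x/∂z - ∂F_z/∂x = 0,
    (∇ × F)_z = ∂F_y/∂x - ∂F_x/∂y = 11x^2 + 11y^2.

On z = 3, (curl F)_z = 11x^2 + 11y^2.

Convert to polar (x = r cos θ, y = r sin θ, dA = r dr dθ); the integrand becomes 11r^2, so

    ∬_D (curl F)_z dA = ∫_0^{2π} ∫_0^{7} (11r^2) · r dr dθ.

Inner (r from 0 to 7): 26411/4.
Outer (θ from 0 to 2π): 26411π/2.

Therefore ∮_C F · dr = 26411π/2.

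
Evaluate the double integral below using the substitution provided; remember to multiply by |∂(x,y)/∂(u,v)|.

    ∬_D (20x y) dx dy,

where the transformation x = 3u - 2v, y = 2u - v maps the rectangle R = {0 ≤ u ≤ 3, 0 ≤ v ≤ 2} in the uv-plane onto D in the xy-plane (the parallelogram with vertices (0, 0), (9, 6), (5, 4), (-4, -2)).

Compute the Jacobian determinant of (x, y) with respect to (u, v):

    ∂(x,y)/∂(u,v) = | 3  -2 | = (3)(-1) - (-2)(2) = 1.
                   | 2  -1 |

Its absolute value is |J| = 1 (the area scaling factor).

Substituting x = 3u - 2v, y = 2u - v into the integrand,

    20x y → 120u^2 - 140u v + 40v^2,

so the integral becomes

    ∬_R (120u^2 - 140u v + 40v^2) · |J| du dv = ∫_0^3 ∫_0^2 (120u^2 - 140u v + 40v^2) dv du.

Inner (v): 240u^2 - 280u + 320/3.
Outer (u): 1220.

Therefore ∬_D (20x y) dx dy = 1220.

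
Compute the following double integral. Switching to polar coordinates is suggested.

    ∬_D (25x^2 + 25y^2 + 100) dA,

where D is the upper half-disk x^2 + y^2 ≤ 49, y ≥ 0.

The region D is 0 ≤ r ≤ 7, 0 ≤ θ ≤ π in polar coordinates, where x = r cos(θ), y = r sin(θ), and dA = r dr dθ.

Under the substitution, the integrand becomes 25r^2 + 100, so

    ∬_D (25x^2 + 25y^2 + 100) dA = ∫_{0}^{π} ∫_{0}^{7} (25r^2 + 100) · r dr dθ.

Inner integral (in r): ∫_{0}^{7} (25r^2 + 100) · r dr = 69825/4.

Outer integral (in θ): ∫_{0}^{π} (69825/4) dθ = 69825π/4.

Therefore ∬_D (25x^2 + 25y^2 + 100) dA = 69825π/4.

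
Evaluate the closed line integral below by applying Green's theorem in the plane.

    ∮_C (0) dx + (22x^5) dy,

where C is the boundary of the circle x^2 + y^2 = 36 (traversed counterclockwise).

Green's theorem converts the closed line integral into a double integral over the enclosed region D:

    ∮_C P dx + Q dy = ∬_D (∂Q/∂x - ∂P/∂y) dA.

Here P = 0, Q = 22x^5, so

    ∂Q/∂x = 110x^4,    ∂P/∂y = 0,
    ∂Q/∂x - ∂P/∂y = 110x^4.

D is the region x^2 + y^2 ≤ 36. Evaluating the double integral:

In polar coordinates (x = r cos θ, y = r sin θ, dA = r dr dθ) the integrand becomes 110r^4cos(θ)^4, so

    ∬_D (110x^4) dA = ∫_0^{2π} ∫_0^{6} (110r^4cos(θ)^4) · r dr dθ.

Inner (r from 0 to 6): 855360cos(θ)^4.
Outer (θ from 0 to 2π): 641520π.

Therefore ∮_C P dx + Q dy = 641520π.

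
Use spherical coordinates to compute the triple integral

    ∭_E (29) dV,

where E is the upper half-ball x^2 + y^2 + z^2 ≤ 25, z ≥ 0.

In spherical coordinates, x = ρ sin(φ) cos(θ), y = ρ sin(φ) sin(θ), z = ρ cos(φ), and dV = ρ^2 sin(φ) dρ dφ dθ.

The integrand becomes 29, so

    ∭_E (29) dV = ∫_{0}^{2π} ∫_{0}^{π/2} ∫_{0}^{5} (29) · ρ^2 sin(φ) dρ dφ dθ.

Inner (ρ): 3625sin(φ)/3.
Middle (φ): 3625/3.
Outer (θ): 7250π/3.

Therefore the triple integral equals 7250π/3.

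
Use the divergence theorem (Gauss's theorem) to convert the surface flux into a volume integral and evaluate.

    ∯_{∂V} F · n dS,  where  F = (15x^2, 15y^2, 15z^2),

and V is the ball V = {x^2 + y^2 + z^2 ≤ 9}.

By the divergence theorem,

    ∯_{∂V} F · n dS = ∭_V (∇ · F) dV.

Compute the divergence:
    ∇ · F = ∂F_x/∂x + ∂F_y/∂y + ∂F_z/∂z = 30x + 30y + 30z.

In spherical coordinates, x = ρ sin(φ) cos(θ), y = ρ sin(φ) sin(θ), z = ρ cos(φ), dV = ρ^2 sin(φ) dρ dφ dθ, with 0 ≤ ρ ≤ 3, 0 ≤ φ ≤ π, 0 ≤ θ ≤ 2π.

The integrand, after substitution and multiplying by the volume element, becomes (30ρ (sqrt(2)sin(φ)sin(θ + π/4) + cos(φ))) · ρ^2 sin(φ), so

    ∭_V (∇·F) dV = ∫_0^{2π} ∫_0^{π} ∫_0^{3} (30ρ (sqrt(2)sin(φ)sin(θ + π/4) + cos(φ))) · ρ^2 sin(φ) dρ dφ dθ.

Inner (ρ from 0 to 3): 1215(sqrt(2)sin(φ)sin(θ + π/4) + cos(φ))sin(φ)/2.
Middle (φ from 0 to π): 1215sqrt(2)π sin(θ + π/4)/4.
Outer (θ from 0 to 2π): 0.

Therefore ∯_{∂V} F · n dS = 0.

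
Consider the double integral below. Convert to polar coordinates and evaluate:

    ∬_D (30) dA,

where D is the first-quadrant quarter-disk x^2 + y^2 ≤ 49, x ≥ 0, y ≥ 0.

The region D is 0 ≤ r ≤ 7, 0 ≤ θ ≤ π/2 in polar coordinates, where x = r cos(θ), y = r sin(θ), and dA = r dr dθ.

Under the substitution, the integrand becomes 30, so

    ∬_D (30) dA = ∫_{0}^{π/2} ∫_{0}^{7} (30) · r dr dθ.

Inner integral (in r): ∫_{0}^{7} (30) · r dr = 735.

Outer integral (in θ): ∫_{0}^{π/2} (735) dθ = 735π/2.

Therefore ∬_D (30) dA = 735π/2.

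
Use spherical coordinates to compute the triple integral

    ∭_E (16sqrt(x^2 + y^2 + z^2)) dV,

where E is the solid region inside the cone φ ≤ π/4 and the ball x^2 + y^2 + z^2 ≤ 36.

In spherical coordinates, x = ρ sin(φ) cos(θ), y = ρ sin(φ) sin(θ), z = ρ cos(φ), and dV = ρ^2 sin(φ) dρ dφ dθ.

The integrand becomes 16ρ, so

    ∭_E (16sqrt(x^2 + y^2 + z^2)) dV = ∫_{0}^{2π} ∫_{0}^{π/4} ∫_{0}^{6} (16ρ) · ρ^2 sin(φ) dρ dφ dθ.

Inner (ρ): 5184sin(φ).
Middle (φ): 5184 - 2592sqrt(2).
Outer (θ): 5184π (2 - sqrt(2)).

Therefore the triple integral equals 5184π (2 - sqrt(2)).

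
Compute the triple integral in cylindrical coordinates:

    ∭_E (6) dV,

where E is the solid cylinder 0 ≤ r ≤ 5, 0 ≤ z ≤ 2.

In cylindrical coordinates, x = r cos(θ), y = r sin(θ), z = z, and dV = r dr dθ dz.

The integrand becomes 6, so

    ∭_E (6) dV = ∫_{0}^{2π} ∫_{0}^{5} ∫_{0}^{2} (6) · r dz dr dθ.

Inner (z): 12r.
Middle (r from 0 to 5): 150.
Outer (θ): 300π.

Therefore the triple integral equals 300π.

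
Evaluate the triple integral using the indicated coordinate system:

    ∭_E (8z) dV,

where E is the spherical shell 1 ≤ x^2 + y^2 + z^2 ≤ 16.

In spherical coordinates, x = ρ sin(φ) cos(θ), y = ρ sin(φ) sin(θ), z = ρ cos(φ), and dV = ρ^2 sin(φ) dρ dφ dθ.

The integrand becomes 8ρ cos(φ), so

    ∭_E (8z) dV = ∫_{0}^{2π} ∫_{0}^{π} ∫_{1}^{4} (8ρ cos(φ)) · ρ^2 sin(φ) dρ dφ dθ.

Inner (ρ): 255sin(2φ).
Middle (φ): 0.
Outer (θ): 0.

Therefore the triple integral equals 0.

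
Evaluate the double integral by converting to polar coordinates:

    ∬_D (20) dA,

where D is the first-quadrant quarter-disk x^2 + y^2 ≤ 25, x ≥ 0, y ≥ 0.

The region D is 0 ≤ r ≤ 5, 0 ≤ θ ≤ π/2 in polar coordinates, where x = r cos(θ), y = r sin(θ), and dA = r dr dθ.

Under the substitution, the integrand becomes 20, so

    ∬_D (20) dA = ∫_{0}^{π/2} ∫_{0}^{5} (20) · r dr dθ.

Inner integral (in r): ∫_{0}^{5} (20) · r dr = 250.

Outer integral (in θ): ∫_{0}^{π/2} (250) dθ = 125π.

Therefore ∬_D (20) dA = 125π.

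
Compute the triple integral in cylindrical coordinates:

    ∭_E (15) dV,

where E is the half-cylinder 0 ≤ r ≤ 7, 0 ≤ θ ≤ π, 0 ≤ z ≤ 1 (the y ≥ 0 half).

In cylindrical coordinates, x = r cos(θ), y = r sin(θ), z = z, and dV = r dr dθ dz.

The integrand becomes 15, so

    ∭_E (15) dV = ∫_{0}^{π} ∫_{0}^{7} ∫_{0}^{1} (15) · r dz dr dθ.

Inner (z): 15r.
Middle (r from 0 to 7): 735/2.
Outer (θ): 735π/2.

Therefore the triple integral equals 735π/2.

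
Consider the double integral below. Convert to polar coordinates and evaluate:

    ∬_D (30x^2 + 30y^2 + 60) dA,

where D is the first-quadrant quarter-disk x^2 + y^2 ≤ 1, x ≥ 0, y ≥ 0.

The region D is 0 ≤ r ≤ 1, 0 ≤ θ ≤ π/2 in polar coordinates, where x = r cos(θ), y = r sin(θ), and dA = r dr dθ.

Under the substitution, the integrand becomes 30r^2 + 60, so

    ∬_D (30x^2 + 30y^2 + 60) dA = ∫_{0}^{π/2} ∫_{0}^{1} (30r^2 + 60) · r dr dθ.

Inner integral (in r): ∫_{0}^{1} (30r^2 + 60) · r dr = 75/2.

Outer integral (in θ): ∫_{0}^{π/2} (75/2) dθ = 75π/4.

Therefore ∬_D (30x^2 + 30y^2 + 60) dA = 75π/4.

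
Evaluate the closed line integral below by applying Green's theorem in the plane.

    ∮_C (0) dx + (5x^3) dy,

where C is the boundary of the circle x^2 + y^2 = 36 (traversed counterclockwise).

Green's theorem converts the closed line integral into a double integral over the enclosed region D:

    ∮_C P dx + Q dy = ∬_D (∂Q/∂x - ∂P/∂y) dA.

Here P = 0, Q = 5x^3, so

    ∂Q/∂x = 15x^2,    ∂P/∂y = 0,
    ∂Q/∂x - ∂P/∂y = 15x^2.

D is the region x^2 + y^2 ≤ 36. Evaluating the double integral:

In polar coordinates (x = r cos θ, y = r sin θ, dA = r dr dθ) the integrand becomes 15r^2cos(θ)^2, so

    ∬_D (15x^2) dA = ∫_0^{2π} ∫_0^{6} (15r^2cos(θ)^2) · r dr dθ.

Inner (r from 0 to 6): 4860cos(θ)^2.
Outer (θ from 0 to 2π): 4860π.

Therefore ∮_C P dx + Q dy = 4860π.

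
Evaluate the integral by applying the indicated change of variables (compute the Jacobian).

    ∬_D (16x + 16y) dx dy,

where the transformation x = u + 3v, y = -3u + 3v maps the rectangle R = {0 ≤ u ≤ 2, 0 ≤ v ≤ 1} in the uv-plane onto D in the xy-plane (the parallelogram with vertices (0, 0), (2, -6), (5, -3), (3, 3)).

Compute the Jacobian determinant of (x, y) with respect to (u, v):

    ∂(x,y)/∂(u,v) = | 1  3 | = (1)(3) - (3)(-3) = 12.
                   | -3  3 |

Its absolute value is |J| = 12 (the area scaling factor).

Substituting x = u + 3v, y = -3u + 3v into the integrand,

    16x + 16y → -32u + 96v,

so the integral becomes

    ∬_R (-32u + 96v) · |J| du dv = ∫_0^2 ∫_0^1 (-384u + 1152v) dv du.

Inner (v): 576 - 384u.
Outer (u): 384.

Therefore ∬_D (16x + 16y) dx dy = 384.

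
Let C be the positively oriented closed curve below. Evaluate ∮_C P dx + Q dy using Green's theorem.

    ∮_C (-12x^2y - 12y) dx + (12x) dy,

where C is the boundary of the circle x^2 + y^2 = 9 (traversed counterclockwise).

Green's theorem converts the closed line integral into a double integral over the enclosed region D:

    ∮_C P dx + Q dy = ∬_D (∂Q/∂x - ∂P/∂y) dA.

Here P = -12x^2y - 12y, Q = 12x, so

    ∂Q/∂x = 12,    ∂P/∂y = -12x^2 - 12,
    ∂Q/∂x - ∂P/∂y = 12x^2 + 24.

D is the region x^2 + y^2 ≤ 9. Evaluating the double integral:

In polar coordinates (x = r cos θ, y = r sin θ, dA = r dr dθ) the integrand becomes 12r^2cos(θ)^2 + 24, so

    ∬_D (12x^2 + 24) dA = ∫_0^{2π} ∫_0^{3} (12r^2cos(θ)^2 + 24) · r dr dθ.

Inner (r from 0 to 3): 243cos(θ)^2 + 108.
Outer (θ from 0 to 2π): 459π.

Therefore ∮_C P dx + Q dy = 459π.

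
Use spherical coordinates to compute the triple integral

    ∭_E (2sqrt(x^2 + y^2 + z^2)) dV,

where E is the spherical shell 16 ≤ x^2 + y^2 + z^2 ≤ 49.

In spherical coordinates, x = ρ sin(φ) cos(θ), y = ρ sin(φ) sin(θ), z = ρ cos(φ), and dV = ρ^2 sin(φ) dρ dφ dθ.

The integrand becomes 2ρ, so

    ∭_E (2sqrt(x^2 + y^2 + z^2)) dV = ∫_{0}^{2π} ∫_{0}^{π} ∫_{4}^{7} (2ρ) · ρ^2 sin(φ) dρ dφ dθ.

Inner (ρ): 2145sin(φ)/2.
Middle (φ): 2145.
Outer (θ): 4290π.

Therefore the triple integral equals 4290π.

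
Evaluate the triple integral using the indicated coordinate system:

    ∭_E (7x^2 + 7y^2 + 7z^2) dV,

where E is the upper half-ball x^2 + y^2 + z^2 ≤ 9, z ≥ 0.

In spherical coordinates, x = ρ sin(φ) cos(θ), y = ρ sin(φ) sin(θ), z = ρ cos(φ), and dV = ρ^2 sin(φ) dρ dφ dθ.

The integrand becomes 7ρ^2, so

    ∭_E (7x^2 + 7y^2 + 7z^2) dV = ∫_{0}^{2π} ∫_{0}^{π/2} ∫_{0}^{3} (7ρ^2) · ρ^2 sin(φ) dρ dφ dθ.

Inner (ρ): 1701sin(φ)/5.
Middle (φ): 1701/5.
Outer (θ): 3402π/5.

Therefore the triple integral equals 3402π/5.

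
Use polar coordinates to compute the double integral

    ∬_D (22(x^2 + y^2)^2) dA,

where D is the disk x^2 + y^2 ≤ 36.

The region D is 0 ≤ r ≤ 6, 0 ≤ θ ≤ 2π in polar coordinates, where x = r cos(θ), y = r sin(θ), and dA = r dr dθ.

Under the substitution, the integrand becomes 22r^4, so

    ∬_D (22(x^2 + y^2)^2) dA = ∫_{0}^{2π} ∫_{0}^{6} (22r^4) · r dr dθ.

Inner integral (in r): ∫_{0}^{6} (22r^4) · r dr = 171072.

Outer integral (in θ): ∫_{0}^{2π} (171072) dθ = 342144π.

Therefore ∬_D (22(x^2 + y^2)^2) dA = 342144π.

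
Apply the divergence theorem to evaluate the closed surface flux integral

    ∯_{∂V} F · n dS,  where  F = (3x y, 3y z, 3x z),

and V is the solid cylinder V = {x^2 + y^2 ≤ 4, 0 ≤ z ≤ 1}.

By the divergence theorem,

    ∯_{∂V} F · n dS = ∭_V (∇ · F) dV.

Compute the divergence:
    ∇ · F = ∂F_x/∂x + ∂F_y/∂y + ∂F_z/∂z = 3y + 3z + 3x = 3x + 3y + 3z.

In cylindrical coordinates, x = r cos(θ), y = r sin(θ), z = z, dV = r dr dθ dz, with 0 ≤ r ≤ 2, 0 ≤ θ ≤ 2π, 0 ≤ z ≤ 1.

The integrand, after substitution and multiplying by the volume element, becomes (3sqrt(2)r sin(θ + π/4) + 3z) · r, so

    ∭_V (∇·F) dV = ∫_0^{2π} ∫_0^{2} ∫_0^{1} (3sqrt(2)r sin(θ + π/4) + 3z) · r dz dr dθ.

Inner (z from 0 to 1): 3r (2sqrt(2)r sin(θ + π/4) + 1)/2.
Middle (r from 0 to 2): 8sqrt(2)sin(θ + π/4) + 3.
Outer (θ from 0 to 2π): 6π.

Therefore ∯_{∂V} F · n dS = 6π.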